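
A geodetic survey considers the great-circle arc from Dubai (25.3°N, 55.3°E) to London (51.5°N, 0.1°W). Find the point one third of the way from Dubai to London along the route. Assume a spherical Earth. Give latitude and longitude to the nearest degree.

≈ 37°N, 42°E

From cos δ = sin φ₁ sin φ₂ + cos φ₁ cos φ₂ cos Δλ, the central angle is δ ≈ 0.858 rad (49.2°).
Interpolate at f = 1/3 with slerp weights a = sin((1−f)δ)/sin δ ≈ 0.716, b = sin(fδ)/sin δ ≈ 0.373.
p = a·p₁ + b·p₂ ≈ (0.600, 0.531, 0.598); φ = arcsin(p_z) ≈ 36.70°, λ = atan2(p_y, p_x) ≈ 41.51°.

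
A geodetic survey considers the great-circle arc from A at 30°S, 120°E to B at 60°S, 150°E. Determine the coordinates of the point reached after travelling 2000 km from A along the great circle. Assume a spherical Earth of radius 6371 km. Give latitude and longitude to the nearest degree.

≈ 46°S, 131°E

From cos δ = sin φ₁ sin φ₂ + cos φ₁ cos φ₂ cos Δλ, the central angle is δ ≈ 0.630 rad (36.1°). The total great-circle distance is δ·R ≈ 0.630 × 6371 ≈ 4014 km, so the target fraction is f = 2000/4014 ≈ 0.498.
Interpolate at f ≈ 0.498 with slerp weights a = sin((1−f)δ)/sin δ ≈ 0.528, b = sin(fδ)/sin δ ≈ 0.524.
p = a·p₁ + b·p₂ ≈ (-0.455, 0.527, -0.718); φ = arcsin(p_z) ≈ -45.87°, λ = atan2(p_y, p_x) ≈ 130.85°.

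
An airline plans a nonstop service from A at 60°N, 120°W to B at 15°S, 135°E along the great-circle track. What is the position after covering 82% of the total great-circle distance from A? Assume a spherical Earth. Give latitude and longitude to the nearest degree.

Write both endpoints as unit vectors p₁, p₂ with components (cos φ cos λ, cos φ sin λ, sin φ).
The central angle between the endpoints is δ = arccos(p₁·p₂) ≈ 1.927 rad (110.4°).
Interpolate at f = 0.82 with slerp weights a = sin((1−f)δ)/sin δ ≈ 0.363, b = sin(fδ)/sin δ ≈ 1.067.
p = a·p₁ + b·p₂ ≈ (-0.820, 0.572, 0.038); φ = arcsin(p_z) ≈ 2.18°, λ = atan2(p_y, p_x) ≈ 145.10°.

≈ 2°N, 145°E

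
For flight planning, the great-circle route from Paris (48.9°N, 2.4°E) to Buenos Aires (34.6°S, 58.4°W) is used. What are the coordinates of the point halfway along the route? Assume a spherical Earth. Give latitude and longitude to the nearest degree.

≈ 8°N, 32°W

Convert each endpoint to a unit vector on the sphere (x = cos φ cos λ, y = cos φ sin λ, z = sin φ).
The central angle between the endpoints is δ = arccos(p₁·p₂) ≈ 1.735 rad (99.4°).
Interpolate at f = 1/2 with slerp weights a = sin((1−f)δ)/sin δ ≈ 0.773, b = sin(fδ)/sin δ ≈ 0.773.
p = a·p₁ + b·p₂ ≈ (0.841, -0.521, 0.144); φ = arcsin(p_z) ≈ 8.26°, λ = atan2(p_y, p_x) ≈ -31.76°.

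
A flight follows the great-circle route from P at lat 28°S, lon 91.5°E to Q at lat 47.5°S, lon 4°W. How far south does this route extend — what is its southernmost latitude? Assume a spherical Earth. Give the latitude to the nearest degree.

≈ 52°S

The great circle lies in the plane with unit normal n̂ = (p₁ × p₂)/|p₁ × p₂|.
Here n̂_z ≈ -0.620; the vertex latitude is φ_max = arccos|n̂_z| ≈ 51.7°.
Check via Clairaut: cos φ_max = |cos φ₁| · sin C = cos(28.0°)·sin(135.4°) ≈ 0.620, again giving ≈ 51.7°.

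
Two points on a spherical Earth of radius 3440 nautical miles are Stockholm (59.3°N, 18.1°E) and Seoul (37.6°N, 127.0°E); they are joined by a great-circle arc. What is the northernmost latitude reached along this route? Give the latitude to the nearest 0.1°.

The great circle lies in the plane with unit normal n̂ = (p₁ × p₂)/|p₁ × p₂|.
Here n̂_z ≈ +0.416; the vertex latitude is φ_max = arccos|n̂_z| ≈ 65.4°.
Check via Clairaut: cos φ_max = |cos φ₁| · sin C = cos(59.3°)·sin(54.6°) ≈ 0.416, again giving ≈ 65.4°.

≈ 65.4°N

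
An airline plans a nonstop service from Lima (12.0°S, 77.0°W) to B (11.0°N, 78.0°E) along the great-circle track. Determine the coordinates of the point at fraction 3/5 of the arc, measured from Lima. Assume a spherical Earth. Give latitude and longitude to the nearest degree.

Convert each endpoint to a unit vector on the sphere (x = cos φ cos λ, y = cos φ sin λ, z = sin φ).
The central angle between the endpoints is δ = arccos(p₁·p₂) ≈ 2.714 rad (155.5°).
Interpolate at f = 3/5 with slerp weights a = sin((1−f)δ)/sin δ ≈ 2.132, b = sin(fδ)/sin δ ≈ 2.406.
p = a·p₁ + b·p₂ ≈ (0.960, 0.279, 0.016); φ = arcsin(p_z) ≈ 0.91°, λ = atan2(p_y, p_x) ≈ 16.17°.

≈ (1°N, 16°E)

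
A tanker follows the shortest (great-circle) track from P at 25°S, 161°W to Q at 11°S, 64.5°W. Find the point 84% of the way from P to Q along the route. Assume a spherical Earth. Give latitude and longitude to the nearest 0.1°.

≈ 17.0°S, 78.2°W

Convert each endpoint to a unit vector on the sphere (x = cos φ cos λ, y = cos φ sin λ, z = sin φ).
The central angle between the endpoints is δ = arccos(p₁·p₂) ≈ 1.591 rad (91.2°).
Interpolate at f = 0.84 with slerp weights a = sin((1−f)δ)/sin δ ≈ 0.252, b = sin(fδ)/sin δ ≈ 0.973.
p = a·p₁ + b·p₂ ≈ (0.195, -0.936, -0.292); φ = arcsin(p_z) ≈ -16.98°, λ = atan2(p_y, p_x) ≈ -78.22°.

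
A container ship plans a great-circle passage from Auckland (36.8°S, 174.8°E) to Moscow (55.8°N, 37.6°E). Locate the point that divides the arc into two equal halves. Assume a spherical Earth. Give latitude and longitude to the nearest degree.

≈ 23°N, 130°E

Write both endpoints as unit vectors p₁, p₂ with components (cos φ cos λ, cos φ sin λ, sin φ).
The central angle between the endpoints is δ = arccos(p₁·p₂) ≈ 2.542 rad (145.7°).
Interpolate at f = 1/2 with slerp weights a = sin((1−f)δ)/sin δ ≈ 1.694, b = sin(fδ)/sin δ ≈ 1.694.
p = a·p₁ + b·p₂ ≈ (-0.596, 0.704, 0.386); φ = arcsin(p_z) ≈ 22.72°, λ = atan2(p_y, p_x) ≈ 130.28°.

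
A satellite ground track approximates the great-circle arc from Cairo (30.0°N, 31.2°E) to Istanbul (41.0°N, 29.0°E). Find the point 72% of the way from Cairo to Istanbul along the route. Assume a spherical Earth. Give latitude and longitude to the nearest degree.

≈ 38°N, 30°E

Convert each endpoint to a unit vector on the sphere (x = cos φ cos λ, y = cos φ sin λ, z = sin φ).
The central angle between the endpoints is δ = arccos(p₁·p₂) ≈ 0.194 rad (11.1°).
Interpolate at f = 0.72 with slerp weights a = sin((1−f)δ)/sin δ ≈ 0.282, b = sin(fδ)/sin δ ≈ 0.722.
p = a·p₁ + b·p₂ ≈ (0.685, 0.391, 0.615); φ = arcsin(p_z) ≈ 37.92°, λ = atan2(p_y, p_x) ≈ 29.68°.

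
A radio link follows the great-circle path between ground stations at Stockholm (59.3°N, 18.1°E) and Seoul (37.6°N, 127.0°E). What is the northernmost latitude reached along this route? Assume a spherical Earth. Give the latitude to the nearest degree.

≈ 65°N

The great circle lies in the plane with unit normal n̂ = (p₁ × p₂)/|p₁ × p₂|.
Here n̂_z ≈ +0.416; the vertex latitude is φ_max = arccos|n̂_z| ≈ 65.4°.
Check via Clairaut: cos φ_max = |cos φ₁| · sin C = cos(59.3°)·sin(54.6°) ≈ 0.416, again giving ≈ 65.4°.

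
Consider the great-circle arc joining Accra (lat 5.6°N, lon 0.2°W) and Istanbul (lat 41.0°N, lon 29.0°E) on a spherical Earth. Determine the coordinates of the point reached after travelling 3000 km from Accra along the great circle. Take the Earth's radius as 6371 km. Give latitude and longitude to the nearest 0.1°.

≈ lat 28.0°N, lon 15.6°E

From cos δ = sin φ₁ sin φ₂ + cos φ₁ cos φ₂ cos Δλ, the central angle is δ ≈ 0.767 rad (44.0°). The total great-circle distance is δ·R ≈ 0.767 × 6371 ≈ 4889 km, so the target fraction is f = 3000/4889 ≈ 0.614.
Interpolate at f ≈ 0.614 with slerp weights a = sin((1−f)δ)/sin δ ≈ 0.421, b = sin(fδ)/sin δ ≈ 0.653.
p = a·p₁ + b·p₂ ≈ (0.850, 0.238, 0.470); φ = arcsin(p_z) ≈ 28.02°, λ = atan2(p_y, p_x) ≈ 15.61°.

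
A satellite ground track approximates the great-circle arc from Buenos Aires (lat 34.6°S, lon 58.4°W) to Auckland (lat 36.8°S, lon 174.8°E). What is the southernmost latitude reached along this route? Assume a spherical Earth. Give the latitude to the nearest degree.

≈ 58°S

The great circle lies in the plane with unit normal n̂ = (p₁ × p₂)/|p₁ × p₂|.
Here n̂_z ≈ -0.529; the vertex latitude is φ_max = arccos|n̂_z| ≈ 58.1°.
Check via Clairaut: cos φ_max = |cos φ₁| · sin C = cos(34.6°)·sin(140.0°) ≈ 0.529, again giving ≈ 58.1°.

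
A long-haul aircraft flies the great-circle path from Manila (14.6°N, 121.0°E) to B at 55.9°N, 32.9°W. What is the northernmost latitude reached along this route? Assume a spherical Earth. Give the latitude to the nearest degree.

The great circle lies in the plane with unit normal n̂ = (p₁ × p₂)/|p₁ × p₂|.
Here n̂_z ≈ -0.249; the vertex latitude is φ_max = arccos|n̂_z| ≈ 75.6°.
Check via Clairaut: cos φ_max = |cos φ₁| · sin C = cos(14.6°)·sin(14.9°) ≈ 0.249, again giving ≈ 75.6°.

≈ 76°N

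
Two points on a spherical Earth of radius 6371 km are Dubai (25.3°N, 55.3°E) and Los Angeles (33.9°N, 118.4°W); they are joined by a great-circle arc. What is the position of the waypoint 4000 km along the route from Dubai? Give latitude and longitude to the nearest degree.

Convert each endpoint to a unit vector on the sphere (x = cos φ cos λ, y = cos φ sin λ, z = sin φ).
The central angle between the endpoints is δ = arccos(p₁·p₂) ≈ 2.103 rad (120.5°). The total great-circle distance is δ·R ≈ 2.103 × 6371 ≈ 13399 km, so the target fraction is f = 4000/13399 ≈ 0.299.
Interpolate at f ≈ 0.299 with slerp weights a = sin((1−f)δ)/sin δ ≈ 1.155, b = sin(fδ)/sin δ ≈ 0.682.
p = a·p₁ + b·p₂ ≈ (0.325, 0.361, 0.874); φ = arcsin(p_z) ≈ 60.92°, λ = atan2(p_y, p_x) ≈ 47.96°.

≈ 61°N, 48°E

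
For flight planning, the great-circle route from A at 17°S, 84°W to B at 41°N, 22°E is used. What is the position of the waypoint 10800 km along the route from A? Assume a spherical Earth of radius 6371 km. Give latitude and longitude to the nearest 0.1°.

≈ 38.3°N, 1.6°E

Convert each endpoint to a unit vector on the sphere (x = cos φ cos λ, y = cos φ sin λ, z = sin φ).
The central angle between the endpoints is δ = arccos(p₁·p₂) ≈ 1.972 rad (113.0°). The total great-circle distance is δ·R ≈ 1.972 × 6371 ≈ 12565 km, so the target fraction is f = 10800/12565 ≈ 0.860.
Interpolate at f ≈ 0.860 with slerp weights a = sin((1−f)δ)/sin δ ≈ 0.297, b = sin(fδ)/sin δ ≈ 1.078.
p = a·p₁ + b·p₂ ≈ (0.784, 0.022, 0.620); φ = arcsin(p_z) ≈ 38.34°, λ = atan2(p_y, p_x) ≈ 1.62°.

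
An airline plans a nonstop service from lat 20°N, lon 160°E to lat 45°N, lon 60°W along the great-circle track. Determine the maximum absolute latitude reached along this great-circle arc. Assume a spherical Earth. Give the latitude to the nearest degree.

The great circle lies in the plane with unit normal n̂ = (p₁ × p₂)/|p₁ × p₂|.
Here n̂_z ≈ +0.443; the vertex latitude is φ_max = arccos|n̂_z| ≈ 63.7°.
Check via Clairaut: cos φ_max = |cos φ₁| · sin C = cos(20.0°)·sin(28.1°) ≈ 0.443, again giving ≈ 63.7°.

≈ 64°N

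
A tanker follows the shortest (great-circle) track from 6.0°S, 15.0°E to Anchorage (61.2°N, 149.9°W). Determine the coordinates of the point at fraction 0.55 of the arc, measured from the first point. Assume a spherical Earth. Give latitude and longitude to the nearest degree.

Write both endpoints as unit vectors p₁, p₂ with components (cos φ cos λ, cos φ sin λ, sin φ).
The central angle between the endpoints is δ = arccos(p₁·p₂) ≈ 2.158 rad (123.7°).
Interpolate at f = 0.55 with slerp weights a = sin((1−f)δ)/sin δ ≈ 0.992, b = sin(fδ)/sin δ ≈ 1.114.
p = a·p₁ + b·p₂ ≈ (0.488, -0.014, 0.872); φ = arcsin(p_z) ≈ 60.75°, λ = atan2(p_y, p_x) ≈ -1.62°.

≈ 61°N, 2°W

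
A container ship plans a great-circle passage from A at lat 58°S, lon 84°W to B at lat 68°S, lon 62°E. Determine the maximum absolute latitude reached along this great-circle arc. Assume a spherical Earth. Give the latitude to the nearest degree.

The great circle lies in the plane with unit normal n̂ = (p₁ × p₂)/|p₁ × p₂|.
Here n̂_z ≈ +0.142; the vertex latitude is φ_max = arccos|n̂_z| ≈ 81.9°.

≈ 82°S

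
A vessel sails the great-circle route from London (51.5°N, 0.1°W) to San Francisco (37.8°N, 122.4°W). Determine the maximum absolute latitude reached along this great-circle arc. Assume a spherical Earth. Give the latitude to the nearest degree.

≈ 65°N

The great circle lies in the plane with unit normal n̂ = (p₁ × p₂)/|p₁ × p₂|.
Here n̂_z ≈ -0.426; the vertex latitude is φ_max = arccos|n̂_z| ≈ 64.8°.
Check via Clairaut: cos φ_max = |cos φ₁| · sin C = cos(51.5°)·sin(43.2°) ≈ 0.426, again giving ≈ 64.8°.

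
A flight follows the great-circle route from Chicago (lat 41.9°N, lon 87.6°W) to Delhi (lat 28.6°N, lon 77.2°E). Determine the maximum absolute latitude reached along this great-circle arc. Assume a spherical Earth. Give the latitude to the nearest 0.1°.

≈ 79.6°N

The great circle lies in the plane with unit normal n̂ = (p₁ × p₂)/|p₁ × p₂|.
Here n̂_z ≈ +0.180; the vertex latitude is φ_max = arccos|n̂_z| ≈ 79.6°.
Check via Clairaut: cos φ_max = |cos φ₁| · sin C = cos(41.9°)·sin(14.0°) ≈ 0.180, again giving ≈ 79.6°.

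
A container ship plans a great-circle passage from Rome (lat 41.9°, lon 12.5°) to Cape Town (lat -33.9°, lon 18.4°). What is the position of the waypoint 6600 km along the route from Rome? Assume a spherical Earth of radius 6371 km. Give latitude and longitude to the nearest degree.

≈ lat -17°, lon 17°

Write both endpoints as unit vectors p₁, p₂ with components (cos φ cos λ, cos φ sin λ, sin φ).
The central angle between the endpoints is δ = arccos(p₁·p₂) ≈ 1.326 rad (76.0°). The total great-circle distance is δ·R ≈ 1.326 × 6371 ≈ 8450 km, so the target fraction is f = 6600/8450 ≈ 0.781.
Interpolate at f ≈ 0.781 with slerp weights a = sin((1−f)δ)/sin δ ≈ 0.295, b = sin(fδ)/sin δ ≈ 0.887.
p = a·p₁ + b·p₂ ≈ (0.913, 0.280, -0.297); φ = arcsin(p_z) ≈ -17.31°, λ = atan2(p_y, p_x) ≈ 17.04°.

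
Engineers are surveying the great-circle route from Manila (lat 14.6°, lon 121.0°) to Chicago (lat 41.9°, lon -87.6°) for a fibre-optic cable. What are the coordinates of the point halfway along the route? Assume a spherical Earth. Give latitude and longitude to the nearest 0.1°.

≈ lat 62.7°, lon 169.6°

Write both endpoints as unit vectors p₁, p₂ with components (cos φ cos λ, cos φ sin λ, sin φ).
The central angle between the endpoints is δ = arccos(p₁·p₂) ≈ 2.053 rad (117.6°).
Interpolate at f = 1/2 with slerp weights a = sin((1−f)δ)/sin δ ≈ 0.966, b = sin(fδ)/sin δ ≈ 0.966.
p = a·p₁ + b·p₂ ≈ (-0.451, 0.083, 0.889); φ = arcsin(p_z) ≈ 62.69°, λ = atan2(p_y, p_x) ≈ 169.59°.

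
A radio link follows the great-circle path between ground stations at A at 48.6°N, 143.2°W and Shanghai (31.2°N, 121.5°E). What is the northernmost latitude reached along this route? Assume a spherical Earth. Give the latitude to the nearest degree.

The great circle lies in the plane with unit normal n̂ = (p₁ × p₂)/|p₁ × p₂|.
Here n̂_z ≈ -0.598; the vertex latitude is φ_max = arccos|n̂_z| ≈ 53.3°.
Check via Clairaut: cos φ_max = |cos φ₁| · sin C = cos(48.6°)·sin(64.7°) ≈ 0.598, again giving ≈ 53.3°.

≈ 53°N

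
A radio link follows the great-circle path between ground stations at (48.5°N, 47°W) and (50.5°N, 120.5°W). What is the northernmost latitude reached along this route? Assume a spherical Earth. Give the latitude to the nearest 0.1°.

≈ 55.7°N

The great circle lies in the plane with unit normal n̂ = (p₁ × p₂)/|p₁ × p₂|.
Here n̂_z ≈ -0.564; the vertex latitude is φ_max = arccos|n̂_z| ≈ 55.7°.
Check via Clairaut: cos φ_max = |cos φ₁| · sin C = cos(48.5°)·sin(58.3°) ≈ 0.564, again giving ≈ 55.7°.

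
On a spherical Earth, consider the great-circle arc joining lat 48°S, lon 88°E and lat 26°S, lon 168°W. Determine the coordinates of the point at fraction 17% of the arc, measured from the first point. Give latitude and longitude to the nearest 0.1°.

Write both endpoints as unit vectors p₁, p₂ with components (cos φ cos λ, cos φ sin λ, sin φ).
The central angle between the endpoints is δ = arccos(p₁·p₂) ≈ 1.390 rad (79.6°).
Interpolate at f = 0.17 with slerp weights a = sin((1−f)δ)/sin δ ≈ 0.929, b = sin(fδ)/sin δ ≈ 0.238.
p = a·p₁ + b·p₂ ≈ (-0.187, 0.577, -0.795); φ = arcsin(p_z) ≈ -52.65°, λ = atan2(p_y, p_x) ≈ 108.00°.

≈ lat 52.6°S, lon 108.0°E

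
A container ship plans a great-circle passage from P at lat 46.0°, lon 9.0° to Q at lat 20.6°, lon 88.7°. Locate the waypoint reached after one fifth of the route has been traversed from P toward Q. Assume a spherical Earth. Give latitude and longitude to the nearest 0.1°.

Convert each endpoint to a unit vector on the sphere (x = cos φ cos λ, y = cos φ sin λ, z = sin φ).
The central angle between the endpoints is δ = arccos(p₁·p₂) ≈ 1.192 rad (68.3°).
Interpolate at f = 1/5 with slerp weights a = sin((1−f)δ)/sin δ ≈ 0.878, b = sin(fδ)/sin δ ≈ 0.254.
p = a·p₁ + b·p₂ ≈ (0.608, 0.333, 0.721); φ = arcsin(p_z) ≈ 46.13°, λ = atan2(p_y, p_x) ≈ 28.74°.

≈ lat 46.1°, lon 28.7°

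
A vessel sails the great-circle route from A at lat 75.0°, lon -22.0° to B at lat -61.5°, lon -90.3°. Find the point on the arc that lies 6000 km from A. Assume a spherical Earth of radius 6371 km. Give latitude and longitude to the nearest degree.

Convert each endpoint to a unit vector on the sphere (x = cos φ cos λ, y = cos φ sin λ, z = sin φ).
The central angle between the endpoints is δ = arccos(p₁·p₂) ≈ 2.503 rad (143.4°). The total great-circle distance is δ·R ≈ 2.503 × 6371 ≈ 15950 km, so the target fraction is f = 6000/15950 ≈ 0.376.
Interpolate at f ≈ 0.376 with slerp weights a = sin((1−f)δ)/sin δ ≈ 1.679, b = sin(fδ)/sin δ ≈ 1.357.
p = a·p₁ + b·p₂ ≈ (0.399, -0.810, 0.429); φ = arcsin(p_z) ≈ 25.37°, λ = atan2(p_y, p_x) ≈ -63.76°.

≈ lat 25°, lon -64°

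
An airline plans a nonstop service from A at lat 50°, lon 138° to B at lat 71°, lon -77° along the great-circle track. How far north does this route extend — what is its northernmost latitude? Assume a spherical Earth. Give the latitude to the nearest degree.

≈ 82°

The great circle lies in the plane with unit normal n̂ = (p₁ × p₂)/|p₁ × p₂|.
Here n̂_z ≈ +0.144; the vertex latitude is φ_max = arccos|n̂_z| ≈ 81.7°.
Check via Clairaut: cos φ_max = |cos φ₁| · sin C = cos(50.0°)·sin(13.0°) ≈ 0.144, again giving ≈ 81.7°.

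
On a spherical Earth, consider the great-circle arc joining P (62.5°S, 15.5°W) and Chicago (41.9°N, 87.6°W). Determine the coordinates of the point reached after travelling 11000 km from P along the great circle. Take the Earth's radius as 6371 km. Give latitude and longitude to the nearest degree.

≈ (24°N, 77°W)

The haversine formula gives a central angle δ ≈ 2.079 rad (119.1°) between the endpoints. The total great-circle distance is δ·R ≈ 2.079 × 6371 ≈ 13246 km, so the target fraction is f = 11000/13246 ≈ 0.830.
Interpolate at f ≈ 0.830 with slerp weights a = sin((1−f)δ)/sin δ ≈ 0.395, b = sin(fδ)/sin δ ≈ 1.131.
p = a·p₁ + b·p₂ ≈ (0.211, -0.890, 0.405); φ = arcsin(p_z) ≈ 23.87°, λ = atan2(p_y, p_x) ≈ -76.65°.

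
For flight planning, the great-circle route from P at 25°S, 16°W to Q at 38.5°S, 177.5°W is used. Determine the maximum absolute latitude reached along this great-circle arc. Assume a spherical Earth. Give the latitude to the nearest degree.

≈ 76°S

The great circle lies in the plane with unit normal n̂ = (p₁ × p₂)/|p₁ × p₂|.
Here n̂_z ≈ -0.247; the vertex latitude is φ_max = arccos|n̂_z| ≈ 75.7°.
Check via Clairaut: cos φ_max = |cos φ₁| · sin C = cos(25.0°)·sin(164.2°) ≈ 0.247, again giving ≈ 75.7°.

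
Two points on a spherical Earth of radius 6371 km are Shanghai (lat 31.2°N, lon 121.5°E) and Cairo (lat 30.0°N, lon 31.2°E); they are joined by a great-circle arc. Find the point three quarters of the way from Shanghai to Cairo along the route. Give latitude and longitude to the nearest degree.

The haversine formula gives a central angle δ ≈ 1.313 rad (75.2°) between the endpoints.
Interpolate at f = 3/4 with slerp weights a = sin((1−f)δ)/sin δ ≈ 0.333, b = sin(fδ)/sin δ ≈ 0.862.
p = a·p₁ + b·p₂ ≈ (0.489, 0.630, 0.603); φ = arcsin(p_z) ≈ 37.12°, λ = atan2(p_y, p_x) ≈ 52.15°.

≈ lat 37°N, lon 52°E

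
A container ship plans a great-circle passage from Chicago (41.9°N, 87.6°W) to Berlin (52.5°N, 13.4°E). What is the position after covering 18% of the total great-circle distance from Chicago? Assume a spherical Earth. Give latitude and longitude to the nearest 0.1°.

≈ 49.9°N, 75.7°W

From cos δ = sin φ₁ sin φ₂ + cos φ₁ cos φ₂ cos Δλ, the central angle is δ ≈ 1.111 rad (63.7°).
Interpolate at f = 0.18 with slerp weights a = sin((1−f)δ)/sin δ ≈ 0.882, b = sin(fδ)/sin δ ≈ 0.222.
p = a·p₁ + b·p₂ ≈ (0.159, -0.624, 0.765); φ = arcsin(p_z) ≈ 49.89°, λ = atan2(p_y, p_x) ≈ -75.73°.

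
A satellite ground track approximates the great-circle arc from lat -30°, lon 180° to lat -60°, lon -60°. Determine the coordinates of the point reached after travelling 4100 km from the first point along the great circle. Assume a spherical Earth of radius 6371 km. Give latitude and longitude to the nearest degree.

The haversine formula gives a central angle δ ≈ 1.353 rad (77.5°) between the endpoints. The total great-circle distance is δ·R ≈ 1.353 × 6371 ≈ 8617 km, so the target fraction is f = 4100/8617 ≈ 0.476.
Interpolate at f ≈ 0.476 with slerp weights a = sin((1−f)δ)/sin δ ≈ 0.667, b = sin(fδ)/sin δ ≈ 0.615.
p = a·p₁ + b·p₂ ≈ (-0.424, -0.266, -0.866); φ = arcsin(p_z) ≈ -59.97°, λ = atan2(p_y, p_x) ≈ -147.88°.

≈ lat -60°, lon -148°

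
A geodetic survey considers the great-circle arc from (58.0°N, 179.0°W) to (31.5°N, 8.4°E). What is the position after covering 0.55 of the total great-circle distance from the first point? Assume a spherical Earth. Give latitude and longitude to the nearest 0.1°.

≈ (71.9°N, 16.6°E)

Convert each endpoint to a unit vector on the sphere (x = cos φ cos λ, y = cos φ sin λ, z = sin φ).
The central angle between the endpoints is δ = arccos(p₁·p₂) ≈ 1.576 rad (90.3°).
Interpolate at f = 0.55 with slerp weights a = sin((1−f)δ)/sin δ ≈ 0.651, b = sin(fδ)/sin δ ≈ 0.762.
p = a·p₁ + b·p₂ ≈ (0.298, 0.089, 0.950); φ = arcsin(p_z) ≈ 71.89°, λ = atan2(p_y, p_x) ≈ 16.62°.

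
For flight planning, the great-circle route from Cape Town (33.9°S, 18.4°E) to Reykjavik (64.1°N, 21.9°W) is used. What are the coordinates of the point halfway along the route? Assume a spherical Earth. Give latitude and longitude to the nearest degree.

≈ (16°N, 5°E)

Write both endpoints as unit vectors p₁, p₂ with components (cos φ cos λ, cos φ sin λ, sin φ).
The central angle between the endpoints is δ = arccos(p₁·p₂) ≈ 1.798 rad (103.0°).
Interpolate at f = 1/2 with slerp weights a = sin((1−f)δ)/sin δ ≈ 0.803, b = sin(fδ)/sin δ ≈ 0.803.
p = a·p₁ + b·p₂ ≈ (0.958, 0.080, 0.275); φ = arcsin(p_z) ≈ 15.94°, λ = atan2(p_y, p_x) ≈ 4.75°.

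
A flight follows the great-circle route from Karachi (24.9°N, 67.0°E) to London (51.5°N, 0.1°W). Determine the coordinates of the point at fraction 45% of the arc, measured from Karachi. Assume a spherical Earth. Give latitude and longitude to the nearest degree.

≈ 42°N, 44°E

Write both endpoints as unit vectors p₁, p₂ with components (cos φ cos λ, cos φ sin λ, sin φ).
The central angle between the endpoints is δ = arccos(p₁·p₂) ≈ 0.989 rad (56.7°).
Interpolate at f = 0.45 with slerp weights a = sin((1−f)δ)/sin δ ≈ 0.619, b = sin(fδ)/sin δ ≈ 0.515.
p = a·p₁ + b·p₂ ≈ (0.540, 0.517, 0.664); φ = arcsin(p_z) ≈ 41.62°, λ = atan2(p_y, p_x) ≈ 43.72°.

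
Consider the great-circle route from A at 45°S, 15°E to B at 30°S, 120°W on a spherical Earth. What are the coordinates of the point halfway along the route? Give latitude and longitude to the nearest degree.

≈ 63°S, 66°W

Write both endpoints as unit vectors p₁, p₂ with components (cos φ cos λ, cos φ sin λ, sin φ).
The central angle between the endpoints is δ = arccos(p₁·p₂) ≈ 1.650 rad (94.6°).
Interpolate at f = 1/2 with slerp weights a = sin((1−f)δ)/sin δ ≈ 0.737, b = sin(fδ)/sin δ ≈ 0.737.
p = a·p₁ + b·p₂ ≈ (0.184, -0.418, -0.890); φ = arcsin(p_z) ≈ -62.83°, λ = atan2(p_y, p_x) ≈ -66.21°.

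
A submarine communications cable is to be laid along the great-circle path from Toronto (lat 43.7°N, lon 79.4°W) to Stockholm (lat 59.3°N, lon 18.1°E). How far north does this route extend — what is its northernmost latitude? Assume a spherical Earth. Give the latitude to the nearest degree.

≈ 64°N

The great circle lies in the plane with unit normal n̂ = (p₁ × p₂)/|p₁ × p₂|.
Here n̂_z ≈ +0.437; the vertex latitude is φ_max = arccos|n̂_z| ≈ 64.1°.
Check via Clairaut: cos φ_max = |cos φ₁| · sin C = cos(43.7°)·sin(37.2°) ≈ 0.437, again giving ≈ 64.1°.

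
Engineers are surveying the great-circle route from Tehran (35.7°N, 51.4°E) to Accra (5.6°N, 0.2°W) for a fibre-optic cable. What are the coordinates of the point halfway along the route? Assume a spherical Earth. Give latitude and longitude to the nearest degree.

≈ (23°N, 23°E)

From cos δ = sin φ₁ sin φ₂ + cos φ₁ cos φ₂ cos Δλ, the central angle is δ ≈ 0.978 rad (56.0°).
Interpolate at f = 1/2 with slerp weights a = sin((1−f)δ)/sin δ ≈ 0.566, b = sin(fδ)/sin δ ≈ 0.566.
p = a·p₁ + b·p₂ ≈ (0.851, 0.357, 0.386); φ = arcsin(p_z) ≈ 22.69°, λ = atan2(p_y, p_x) ≈ 22.80°.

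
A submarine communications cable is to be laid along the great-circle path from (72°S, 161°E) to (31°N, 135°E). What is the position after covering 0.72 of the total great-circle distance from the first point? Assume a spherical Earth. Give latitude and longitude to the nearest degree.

≈ (2°N, 139°E)

Convert each endpoint to a unit vector on the sphere (x = cos φ cos λ, y = cos φ sin λ, z = sin φ).
The central angle between the endpoints is δ = arccos(p₁·p₂) ≈ 1.825 rad (104.6°).
Interpolate at f = 0.72 with slerp weights a = sin((1−f)δ)/sin δ ≈ 0.505, b = sin(fδ)/sin δ ≈ 0.999.
p = a·p₁ + b·p₂ ≈ (-0.753, 0.657, 0.034); φ = arcsin(p_z) ≈ 1.95°, λ = atan2(p_y, p_x) ≈ 138.93°.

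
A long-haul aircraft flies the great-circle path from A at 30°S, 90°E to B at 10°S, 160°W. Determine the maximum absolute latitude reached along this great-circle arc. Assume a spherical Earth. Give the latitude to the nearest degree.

≈ 35°S

The great circle lies in the plane with unit normal n̂ = (p₁ × p₂)/|p₁ × p₂|.
Here n̂_z ≈ +0.819; the vertex latitude is φ_max = arccos|n̂_z| ≈ 35.0°.
Check via Clairaut: cos φ_max = |cos φ₁| · sin C = cos(30.0°)·sin(109.0°) ≈ 0.819, again giving ≈ 35.0°.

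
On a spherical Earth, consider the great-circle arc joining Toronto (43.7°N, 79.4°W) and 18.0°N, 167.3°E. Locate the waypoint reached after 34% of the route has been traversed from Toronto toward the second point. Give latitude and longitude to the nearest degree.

≈ 51°N, 126°W

From cos δ = sin φ₁ sin φ₂ + cos φ₁ cos φ₂ cos Δλ, the central angle is δ ≈ 1.629 rad (93.4°).
Interpolate at f = 0.34 with slerp weights a = sin((1−f)δ)/sin δ ≈ 0.881, b = sin(fδ)/sin δ ≈ 0.527.
p = a·p₁ + b·p₂ ≈ (-0.372, -0.516, 0.772); φ = arcsin(p_z) ≈ 50.51°, λ = atan2(p_y, p_x) ≈ -125.76°.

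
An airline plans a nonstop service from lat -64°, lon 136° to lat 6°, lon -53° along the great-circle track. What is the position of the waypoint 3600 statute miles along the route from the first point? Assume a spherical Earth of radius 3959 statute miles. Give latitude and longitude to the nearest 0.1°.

Write both endpoints as unit vectors p₁, p₂ with components (cos φ cos λ, cos φ sin λ, sin φ).
The central angle between the endpoints is δ = arccos(p₁·p₂) ≈ 2.123 rad (121.6°). The total great-circle distance is δ·R ≈ 2.123 × 3959 ≈ 8405 mi, so the target fraction is f = 3600/8405 ≈ 0.428.
Interpolate at f ≈ 0.428 with slerp weights a = sin((1−f)δ)/sin δ ≈ 1.100, b = sin(fδ)/sin δ ≈ 0.927.
p = a·p₁ + b·p₂ ≈ (0.208, -0.401, -0.892); φ = arcsin(p_z) ≈ -63.15°, λ = atan2(p_y, p_x) ≈ -62.62°.

≈ lat -63.2°, lon -62.6°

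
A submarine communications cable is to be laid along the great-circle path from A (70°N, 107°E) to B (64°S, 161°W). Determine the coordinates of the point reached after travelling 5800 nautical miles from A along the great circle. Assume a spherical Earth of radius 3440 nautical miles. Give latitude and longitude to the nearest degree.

From cos δ = sin φ₁ sin φ₂ + cos φ₁ cos φ₂ cos Δλ, the central angle is δ ≈ 2.586 rad (148.2°). The total great-circle distance is δ·R ≈ 2.586 × 3440 ≈ 8897 nmi, so the target fraction is f = 5800/8897 ≈ 0.652.
Interpolate at f ≈ 0.652 with slerp weights a = sin((1−f)δ)/sin δ ≈ 1.487, b = sin(fδ)/sin δ ≈ 1.885.
p = a·p₁ + b·p₂ ≈ (-0.930, 0.217, -0.297); φ = arcsin(p_z) ≈ -17.27°, λ = atan2(p_y, p_x) ≈ 166.85°.

≈ (17°S, 167°E)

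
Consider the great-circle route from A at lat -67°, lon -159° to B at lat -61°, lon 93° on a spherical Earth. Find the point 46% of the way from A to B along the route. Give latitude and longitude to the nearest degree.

From cos δ = sin φ₁ sin φ₂ + cos φ₁ cos φ₂ cos Δλ, the central angle is δ ≈ 0.728 rad (41.7°).
Interpolate at f = 0.46 with slerp weights a = sin((1−f)δ)/sin δ ≈ 0.576, b = sin(fδ)/sin δ ≈ 0.494.
p = a·p₁ + b·p₂ ≈ (-0.223, 0.159, -0.962); φ = arcsin(p_z) ≈ -74.14°, λ = atan2(p_y, p_x) ≈ 144.54°.

≈ lat -74°, lon 145°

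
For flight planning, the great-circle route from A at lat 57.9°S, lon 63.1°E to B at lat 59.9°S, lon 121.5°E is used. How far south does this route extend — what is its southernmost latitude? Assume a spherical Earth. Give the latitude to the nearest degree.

≈ 62°S

The great circle lies in the plane with unit normal n̂ = (p₁ × p₂)/|p₁ × p₂|.
Here n̂_z ≈ +0.465; the vertex latitude is φ_max = arccos|n̂_z| ≈ 62.3°.
Check via Clairaut: cos φ_max = |cos φ₁| · sin C = cos(57.9°)·sin(119.0°) ≈ 0.465, again giving ≈ 62.3°.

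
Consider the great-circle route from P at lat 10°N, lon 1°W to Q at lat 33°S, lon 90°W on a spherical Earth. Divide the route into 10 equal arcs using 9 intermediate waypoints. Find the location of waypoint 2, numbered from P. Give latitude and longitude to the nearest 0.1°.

≈ lat 0.5°S, lon 16.8°W

Convert each endpoint to a unit vector on the sphere (x = cos φ cos λ, y = cos φ sin λ, z = sin φ).
The central angle between the endpoints is δ = arccos(p₁·p₂) ≈ 1.651 rad (94.6°).
Interpolate at f = 2/10 with slerp weights a = sin((1−f)δ)/sin δ ≈ 0.972, b = sin(fδ)/sin δ ≈ 0.325.
p = a·p₁ + b·p₂ ≈ (0.957, -0.290, -0.008); φ = arcsin(p_z) ≈ -0.48°, λ = atan2(p_y, p_x) ≈ -16.83°.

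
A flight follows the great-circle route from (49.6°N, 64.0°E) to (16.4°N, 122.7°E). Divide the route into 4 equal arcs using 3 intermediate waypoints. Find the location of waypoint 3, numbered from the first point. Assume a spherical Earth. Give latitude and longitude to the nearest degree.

Write both endpoints as unit vectors p₁, p₂ with components (cos φ cos λ, cos φ sin λ, sin φ).
The central angle between the endpoints is δ = arccos(p₁·p₂) ≈ 1.003 rad (57.5°).
Interpolate at f = 3/4 with slerp weights a = sin((1−f)δ)/sin δ ≈ 0.294, b = sin(fδ)/sin δ ≈ 0.810.
p = a·p₁ + b·p₂ ≈ (-0.336, 0.826, 0.453); φ = arcsin(p_z) ≈ 26.93°, λ = atan2(p_y, p_x) ≈ 112.17°.

≈ (27°N, 112°E)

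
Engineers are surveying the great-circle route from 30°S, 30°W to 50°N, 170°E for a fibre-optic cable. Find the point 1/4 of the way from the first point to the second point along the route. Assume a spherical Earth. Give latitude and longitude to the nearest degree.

Convert each endpoint to a unit vector on the sphere (x = cos φ cos λ, y = cos φ sin λ, z = sin φ).
The central angle between the endpoints is δ = arccos(p₁·p₂) ≈ 2.705 rad (155.0°).
Interpolate at f = 1/4 with slerp weights a = sin((1−f)δ)/sin δ ≈ 2.121, b = sin(fδ)/sin δ ≈ 1.479.
p = a·p₁ + b·p₂ ≈ (0.654, -0.753, 0.073); φ = arcsin(p_z) ≈ 4.19°, λ = atan2(p_y, p_x) ≈ -49.03°.

≈ 4°N, 49°W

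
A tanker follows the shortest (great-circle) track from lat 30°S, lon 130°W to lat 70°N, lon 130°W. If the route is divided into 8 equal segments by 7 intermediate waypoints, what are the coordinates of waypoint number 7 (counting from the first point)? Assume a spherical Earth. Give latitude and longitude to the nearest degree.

The haversine formula gives a central angle δ ≈ 1.745 rad (100.0°) between the endpoints.
Interpolate at f = 7/8 with slerp weights a = sin((1−f)δ)/sin δ ≈ 0.220, b = sin(fδ)/sin δ ≈ 1.014.
p = a·p₁ + b·p₂ ≈ (-0.345, -0.412, 0.843); φ = arcsin(p_z) ≈ 57.50°, λ = atan2(p_y, p_x) ≈ -130.00°.

≈ lat 58°N, lon 130°W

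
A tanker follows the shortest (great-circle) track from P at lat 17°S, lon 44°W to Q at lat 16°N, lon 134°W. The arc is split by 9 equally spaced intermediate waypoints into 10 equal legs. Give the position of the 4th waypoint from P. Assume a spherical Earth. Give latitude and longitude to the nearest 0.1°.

≈ lat 4.3°S, lon 80.4°W

Write both endpoints as unit vectors p₁, p₂ with components (cos φ cos λ, cos φ sin λ, sin φ).
The central angle between the endpoints is δ = arccos(p₁·p₂) ≈ 1.651 rad (94.6°).
Interpolate at f = 4/10 with slerp weights a = sin((1−f)δ)/sin δ ≈ 0.839, b = sin(fδ)/sin δ ≈ 0.616.
p = a·p₁ + b·p₂ ≈ (0.166, -0.983, -0.076); φ = arcsin(p_z) ≈ -4.34°, λ = atan2(p_y, p_x) ≈ -80.40°.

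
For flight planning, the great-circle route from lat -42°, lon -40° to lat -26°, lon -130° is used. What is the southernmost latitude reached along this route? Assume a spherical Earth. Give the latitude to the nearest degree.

≈ -46°

The great circle lies in the plane with unit normal n̂ = (p₁ × p₂)/|p₁ × p₂|.
Here n̂_z ≈ -0.699; the vertex latitude is φ_max = arccos|n̂_z| ≈ 45.7°.
Check via Clairaut: cos φ_max = |cos φ₁| · sin C = cos(42.0°)·sin(109.9°) ≈ 0.699, again giving ≈ 45.7°.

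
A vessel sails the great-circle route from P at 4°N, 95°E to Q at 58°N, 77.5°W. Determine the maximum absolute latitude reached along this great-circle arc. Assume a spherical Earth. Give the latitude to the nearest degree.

The great circle lies in the plane with unit normal n̂ = (p₁ × p₂)/|p₁ × p₂|.
Here n̂_z ≈ -0.078; the vertex latitude is φ_max = arccos|n̂_z| ≈ 85.5°.
Check via Clairaut: cos φ_max = |cos φ₁| · sin C = cos(4.0°)·sin(4.5°) ≈ 0.078, again giving ≈ 85.5°.

≈ 86°N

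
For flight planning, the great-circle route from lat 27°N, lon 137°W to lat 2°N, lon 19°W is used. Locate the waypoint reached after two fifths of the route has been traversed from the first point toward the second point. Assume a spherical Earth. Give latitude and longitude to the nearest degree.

The haversine formula gives a central angle δ ≈ 1.985 rad (113.7°) between the endpoints.
Interpolate at f = 2/5 with slerp weights a = sin((1−f)δ)/sin δ ≈ 1.014, b = sin(fδ)/sin δ ≈ 0.779.
p = a·p₁ + b·p₂ ≈ (0.075, -0.870, 0.488); φ = arcsin(p_z) ≈ 29.19°, λ = atan2(p_y, p_x) ≈ -85.07°.

≈ lat 29°N, lon 85°W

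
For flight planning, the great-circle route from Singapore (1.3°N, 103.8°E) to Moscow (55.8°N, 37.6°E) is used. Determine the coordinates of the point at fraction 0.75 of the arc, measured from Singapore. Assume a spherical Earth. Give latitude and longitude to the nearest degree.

≈ (46°N, 64°E)

Convert each endpoint to a unit vector on the sphere (x = cos φ cos λ, y = cos φ sin λ, z = sin φ).
The central angle between the endpoints is δ = arccos(p₁·p₂) ≈ 1.323 rad (75.8°).
Interpolate at f = 0.75 with slerp weights a = sin((1−f)δ)/sin δ ≈ 0.335, b = sin(fδ)/sin δ ≈ 0.864.
p = a·p₁ + b·p₂ ≈ (0.305, 0.621, 0.722); φ = arcsin(p_z) ≈ 46.21°, λ = atan2(p_y, p_x) ≈ 63.88°.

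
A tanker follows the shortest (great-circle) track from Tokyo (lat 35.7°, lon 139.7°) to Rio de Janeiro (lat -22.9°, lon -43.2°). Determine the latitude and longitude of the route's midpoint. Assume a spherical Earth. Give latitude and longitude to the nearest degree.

≈ lat 59°, lon -64°

The haversine formula gives a central angle δ ≈ 2.914 rad (167.0°) between the endpoints.
Interpolate at f = 1/2 with slerp weights a = sin((1−f)δ)/sin δ ≈ 4.402, b = sin(fδ)/sin δ ≈ 4.402.
p = a·p₁ + b·p₂ ≈ (0.230, -0.464, 0.856); φ = arcsin(p_z) ≈ 58.84°, λ = atan2(p_y, p_x) ≈ -63.66°.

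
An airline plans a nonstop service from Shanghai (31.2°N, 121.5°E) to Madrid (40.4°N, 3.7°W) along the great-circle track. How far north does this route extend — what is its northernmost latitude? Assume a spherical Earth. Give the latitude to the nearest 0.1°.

≈ 57.8°N

The great circle lies in the plane with unit normal n̂ = (p₁ × p₂)/|p₁ × p₂|.
Here n̂_z ≈ -0.533; the vertex latitude is φ_max = arccos|n̂_z| ≈ 57.8°.
Check via Clairaut: cos φ_max = |cos φ₁| · sin C = cos(31.2°)·sin(38.5°) ≈ 0.533, again giving ≈ 57.8°.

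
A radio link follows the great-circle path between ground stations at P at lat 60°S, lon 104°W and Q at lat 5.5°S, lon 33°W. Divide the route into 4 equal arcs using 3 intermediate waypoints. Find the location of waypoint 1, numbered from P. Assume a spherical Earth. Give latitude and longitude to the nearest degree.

≈ lat 51°S, lon 74°W

Write both endpoints as unit vectors p₁, p₂ with components (cos φ cos λ, cos φ sin λ, sin φ).
The central angle between the endpoints is δ = arccos(p₁·p₂) ≈ 1.323 rad (75.8°).
Interpolate at f = 1/4 with slerp weights a = sin((1−f)δ)/sin δ ≈ 0.864, b = sin(fδ)/sin δ ≈ 0.335.
p = a·p₁ + b·p₂ ≈ (0.175, -0.601, -0.780); φ = arcsin(p_z) ≈ -51.27°, λ = atan2(p_y, p_x) ≈ -73.74°.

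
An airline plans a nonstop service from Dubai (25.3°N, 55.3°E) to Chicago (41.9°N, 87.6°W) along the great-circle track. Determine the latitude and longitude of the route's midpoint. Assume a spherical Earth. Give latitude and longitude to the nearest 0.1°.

≈ (63.5°N, 0.0°E)

From cos δ = sin φ₁ sin φ₂ + cos φ₁ cos φ₂ cos Δλ, the central angle is δ ≈ 1.825 rad (104.6°).
Interpolate at f = 1/2 with slerp weights a = sin((1−f)δ)/sin δ ≈ 0.817, b = sin(fδ)/sin δ ≈ 0.817.
p = a·p₁ + b·p₂ ≈ (0.446, -0.000, 0.895); φ = arcsin(p_z) ≈ 63.51°, λ = atan2(p_y, p_x) ≈ -0.04°.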